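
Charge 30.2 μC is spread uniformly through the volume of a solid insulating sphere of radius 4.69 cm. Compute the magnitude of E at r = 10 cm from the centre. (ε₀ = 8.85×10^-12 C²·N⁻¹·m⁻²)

2.72×10^7 N/C

Symmetry ⇒ E = E(r) r̂. Gaussian sphere of radius r = 10 cm (r > R, so the entire charge is enclosed).
Q_enc = 30.2 μC = 3.02×10^-5 C.
Since E is radial and uniform over the Gaussian sphere, Φ = E·4πr² = Q_enc/ε₀.
E = |Q_enc|/(4πε₀r²) = (3.02×10^-5)/(4π·8.85×10^-12·(0.1)²) = 2.72×10^7 N/C.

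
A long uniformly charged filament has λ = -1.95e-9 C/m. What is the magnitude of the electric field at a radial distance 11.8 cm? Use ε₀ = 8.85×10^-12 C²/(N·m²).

Coaxial Gaussian cylinder, radius r = 11.8 cm, length L.
Q_enc = λL, so λ_enc = -1.95×10^-9 C/m.
By Gauss's law (flux through the curved wall only), E·2πrL = λ_enc L/ε₀.
E = |λ_enc|/(2πε₀r) = (1.95e-9)/(2π·8.85×10^-12·0.118) = 297 N/C.

297 N/C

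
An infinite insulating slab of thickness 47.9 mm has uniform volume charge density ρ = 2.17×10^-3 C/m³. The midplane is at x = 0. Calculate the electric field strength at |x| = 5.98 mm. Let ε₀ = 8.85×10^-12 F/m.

E = 1.47e6 N/C

By symmetry E is perpendicular to the slab. A Gaussian pillbox from −5.98 mm to +5.98 mm (face area A) lies entirely within the slab.
Q_enc = ρ·(2x)·A and flux = 2EA, so 2EA = 2ρxA/ε₀ ⇒ E = |ρ|x/ε₀.
E = (2.17e-3)(0.00598)/(8.85×10^-12) = 1.47×10^6 N/C.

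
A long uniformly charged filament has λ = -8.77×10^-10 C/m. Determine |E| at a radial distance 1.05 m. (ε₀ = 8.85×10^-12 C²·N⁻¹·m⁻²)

Choose a coaxial cylinder of radius r = 1.05 m (arbitrary length L) as the Gaussian surface.
Q_enc = λL, so λ_enc = -8.77×10^-10 C/m.
Gauss's law: E·2πrL = λ_enc L/ε₀.
E = |λ_enc|/(2πε₀r) = (8.77e-10)/(2π·8.85×10^-12·1.05) = 15 N/C.

E = 15 N/C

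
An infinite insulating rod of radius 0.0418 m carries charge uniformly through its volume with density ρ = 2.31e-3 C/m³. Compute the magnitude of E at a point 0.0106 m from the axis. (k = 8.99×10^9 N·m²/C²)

1.38×10^6 N/C

Coaxial Gaussian cylinder, radius r = 0.0106 m, length L (r < R).
Charge inside radius r per length L is ρ·πr²·L, so λ_enc = ρπr² = 8.154e-7 C/m.
By Gauss's law (flux through the curved wall only), E·2πrL = λ_enc L/ε₀.
E = 2k|λ_enc|/r = 2(8.99×10^9)(8.154×10^-7)/(0.0106) = 1.38×10^6 N/C.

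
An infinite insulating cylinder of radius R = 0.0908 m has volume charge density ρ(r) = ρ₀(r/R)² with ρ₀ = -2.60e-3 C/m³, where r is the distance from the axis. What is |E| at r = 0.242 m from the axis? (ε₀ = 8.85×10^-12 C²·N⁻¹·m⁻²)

Coaxial Gaussian cylinder, radius r = 0.242 m, length L (r > R, full charge per length enclosed).
λ_enc = 2π ∫₀^R ρ₀(r'/R)^2 r' dr' = 2πρ₀R²/4 = -3.367e-5 C/m.
Applying ∮E·dA = Q_enc/ε₀ with the end caps contributing no flux:
E = |λ_enc|/(2πε₀r) = (3.367e-5)/(2π·8.85×10^-12·0.242) = 2.50×10^6 N/C.

E = 2.50×10^6 V/m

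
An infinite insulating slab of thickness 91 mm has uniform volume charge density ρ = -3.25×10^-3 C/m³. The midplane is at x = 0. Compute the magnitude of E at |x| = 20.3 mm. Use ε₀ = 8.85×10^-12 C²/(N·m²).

E ≈ 7.45×10^6 N/C

By symmetry E is perpendicular to the slab. A Gaussian pillbox from −20.3 mm to +20.3 mm (face area A) lies entirely within the slab.
Q_enc = ρ·(2x)·A and flux = 2EA, so 2EA = 2ρxA/ε₀ ⇒ E = |ρ|x/ε₀.
E = (3.25×10^-3)(0.0203)/(8.85×10^-12) = 7.45×10^6 N/C.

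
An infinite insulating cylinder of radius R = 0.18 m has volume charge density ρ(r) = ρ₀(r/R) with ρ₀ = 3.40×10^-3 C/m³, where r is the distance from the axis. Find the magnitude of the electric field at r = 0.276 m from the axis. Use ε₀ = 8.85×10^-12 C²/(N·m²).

By cylindrical symmetry E is radial; use a coaxial Gaussian cylinder of radius 0.276 m and length L (r > R, full charge per length enclosed).
λ_enc = 2π ∫₀^R ρ₀(r'/R)^1 r' dr' = 2πρ₀R²/3 = 2.307×10^-4 C/m.
Applying ∮E·dA = Q_enc/ε₀ with the end caps contributing no flux:
E = |λ_enc|/(2πε₀r) = (2.307×10^-4)/(2π·8.85×10^-12·0.276) = 1.50×10^7 N/C.

|E| ≈ 1.50×10^7 N/C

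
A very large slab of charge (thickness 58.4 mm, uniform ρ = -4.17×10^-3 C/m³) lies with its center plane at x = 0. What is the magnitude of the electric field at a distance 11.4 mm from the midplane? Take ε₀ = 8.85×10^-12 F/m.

|E| ≈ 5.37×10^6 V/m

By symmetry E is perpendicular to the slab. A Gaussian pillbox from −11.4 mm to +11.4 mm (face area A) lies entirely within the slab.
Q_enc = ρ·(2x)·A and flux = 2EA, so 2EA = 2ρxA/ε₀ ⇒ E = |ρ|x/ε₀.
E = (4.17e-3)(0.0114)/(8.85×10^-12) = 5.37e6 N/C.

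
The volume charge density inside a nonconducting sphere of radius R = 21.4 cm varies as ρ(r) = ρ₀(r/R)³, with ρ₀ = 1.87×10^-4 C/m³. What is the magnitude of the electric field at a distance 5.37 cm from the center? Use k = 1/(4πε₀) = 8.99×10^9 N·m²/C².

Use a concentric Gaussian sphere at r = 5.37 cm (r < R).
Q_enc = ∫₀^r ρ(r')·4πr'² dr' = (4πρ₀/R³) ∫₀^r r'^5 dr' = 4πρ₀ r^6/(6·R³) = 9.583×10^-10 C.
By Gauss's law, ∮E·dA = E·4πr² = Q_enc/ε₀.
E = k|Q_enc|/r² = (8.99×10^9)(9.583×10^-10)/(0.0537)² = 2.99×10^3 N/C.

E = 2.99×10^3 N/C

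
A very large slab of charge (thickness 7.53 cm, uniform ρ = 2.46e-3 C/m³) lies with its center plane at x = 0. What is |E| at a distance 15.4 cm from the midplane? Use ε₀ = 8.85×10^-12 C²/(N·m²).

The point |x| = 15.4 cm lies outside the slab (half-thickness 0.03765 m). A symmetric pillbox spanning the full slab encloses Q_enc = ρ·d·A.
Flux = 2EA ⇒ E = |ρ|d/(2ε₀), independent of distance outside.
E = (2.46×10^-3)(0.0753)/(2·8.85×10^-12) = 1.05e7 N/C.

|E| = 1.05e7 V/m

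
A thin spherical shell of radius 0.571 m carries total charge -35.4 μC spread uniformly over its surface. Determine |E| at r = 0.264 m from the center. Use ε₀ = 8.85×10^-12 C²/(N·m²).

Take a concentric spherical Gaussian surface of radius r = 0.264 m (inside the shell, r < 0.571 m).
All the charge is outside the Gaussian surface: Q_enc = 0, hence E = 0 everywhere inside the shell.

E = 0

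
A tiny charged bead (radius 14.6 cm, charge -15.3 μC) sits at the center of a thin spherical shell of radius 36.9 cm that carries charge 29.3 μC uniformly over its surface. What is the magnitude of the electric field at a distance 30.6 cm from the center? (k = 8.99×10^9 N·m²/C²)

Use a concentric Gaussian sphere at r = 30.6 cm (between the bodies, 14.6 cm < r < 36.9 cm).
Only the inner charge is enclosed; the outer shell contributes nothing inside itself. Q_enc = -15.3 μC = -1.53×10^-5 C.
By Gauss's law, ∮E·dA = E·4πr² = Q_enc/ε₀.
E = k|Q_enc|/r² = (8.99×10^9)(1.53×10^-5)/(0.306)² = 1.47×10^6 N/C.

|E| = 1.47×10^6 N/C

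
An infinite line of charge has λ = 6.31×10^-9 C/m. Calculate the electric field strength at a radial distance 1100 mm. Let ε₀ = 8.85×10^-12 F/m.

Coaxial Gaussian cylinder, radius r = 1100 mm, length L.
Q_enc = λL, so λ_enc = 6.31e-9 C/m.
Since E is radial and uniform over the curved surface, Φ = E·2πrL = Q_enc/ε₀ = λ_enc L/ε₀.
E = |λ_enc|/(2πε₀r) = (6.31e-9)/(2π·8.85×10^-12·1.1) = 103 N/C.

E = 103 V/m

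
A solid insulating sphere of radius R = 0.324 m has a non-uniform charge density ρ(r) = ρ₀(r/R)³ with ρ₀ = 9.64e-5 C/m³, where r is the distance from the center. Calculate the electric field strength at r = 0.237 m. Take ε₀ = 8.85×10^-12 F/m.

1.68×10^5 N/C

Use a concentric Gaussian sphere at r = 0.237 m (r < R).
Integrate the density: Q_enc = 4π ∫₀^r ρ₀(r'/R)^3 r'² dr' = 4πρ₀ r^6/(6·R³) = 1.052×10^-6 C.
Since E is radial and uniform over the Gaussian sphere, Φ = E·4πr² = Q_enc/ε₀.
E = |Q_enc|/(4πε₀r²) = (1.052×10^-6)/(4π·8.85×10^-12·(0.237)²) = 1.68×10^5 N/C.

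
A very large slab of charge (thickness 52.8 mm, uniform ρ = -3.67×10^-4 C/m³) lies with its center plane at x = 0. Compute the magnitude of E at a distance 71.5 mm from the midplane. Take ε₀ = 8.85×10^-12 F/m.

The point |x| = 71.5 mm lies outside the slab (half-thickness 0.0264 m). A symmetric pillbox spanning the full slab encloses Q_enc = ρ·d·A.
Flux = 2EA ⇒ E = |ρ|d/(2ε₀), independent of distance outside.
E = (3.67×10^-4)(0.0528)/(2·8.85×10^-12) = 1.09×10^6 N/C.

1.09×10^6 N/C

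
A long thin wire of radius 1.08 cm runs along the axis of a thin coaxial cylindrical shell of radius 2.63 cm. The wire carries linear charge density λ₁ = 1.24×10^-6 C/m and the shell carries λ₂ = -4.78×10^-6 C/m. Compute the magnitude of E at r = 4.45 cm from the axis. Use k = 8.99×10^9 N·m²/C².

1.43×10^6 N/C

By cylindrical symmetry E is radial; use a coaxial Gaussian cylinder of radius 4.45 cm and length L (r > 2.63 cm, enclosing both).
λ_enc = λ₁ + λ₂ = (1.24×10^-6) + (-4.78e-6) = -3.54e-6 C/m.
Since E is radial and uniform over the curved surface, Φ = E·2πrL = Q_enc/ε₀ = λ_enc L/ε₀.
E = 2k|λ_enc|/r = 2(8.99×10^9)(3.54×10^-6)/(0.0445) = 1.43×10^6 N/C.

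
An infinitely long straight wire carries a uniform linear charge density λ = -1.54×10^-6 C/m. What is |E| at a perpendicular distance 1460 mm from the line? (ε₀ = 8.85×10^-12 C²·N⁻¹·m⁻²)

E = 1.90×10^4 N/C

Take a coaxial cylindrical Gaussian surface of radius r = 1460 mm and length L.
Q_enc = λL, so λ_enc = -1.54e-6 C/m.
Applying ∮E·dA = Q_enc/ε₀ with the end caps contributing no flux:
E = |λ_enc|/(2πε₀r) = (1.54×10^-6)/(2π·8.85×10^-12·1.46) = 1.90×10^4 N/C.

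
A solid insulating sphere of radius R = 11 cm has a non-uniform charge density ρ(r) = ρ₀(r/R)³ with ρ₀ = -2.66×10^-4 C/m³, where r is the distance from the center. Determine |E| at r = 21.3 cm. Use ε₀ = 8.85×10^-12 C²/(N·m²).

|E| = 1.47×10^5 N/C

Symmetry ⇒ E = E(r) r̂. Gaussian sphere of radius r = 21.3 cm (r > R, all charge enclosed).
Q_enc = 4π ∫₀^R ρ₀(r'/R)^3 r'² dr' = 4πρ₀R³/6 = -7.415×10^-7 C.
Since E is radial and uniform over the Gaussian sphere, Φ = E·4πr² = Q_enc/ε₀.
E = |Q_enc|/(4πε₀r²) = (7.415e-7)/(4π·8.85×10^-12·(0.213)²) = 1.47×10^5 N/C.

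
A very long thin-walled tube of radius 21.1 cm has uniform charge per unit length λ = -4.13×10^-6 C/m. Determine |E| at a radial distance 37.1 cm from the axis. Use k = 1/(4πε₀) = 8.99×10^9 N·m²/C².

|E| = 2.00×10^5 N/C

Coaxial Gaussian cylinder, radius r = 37.1 cm, length L (r > 21.1 cm).
The full line charge is enclosed: λ_enc = -4.13×10^-6 C/m.
By Gauss's law (flux through the curved wall only), E·2πrL = λ_enc L/ε₀.
E = 2k|λ_enc|/r = 2(8.99×10^9)(4.13e-6)/(0.371) = 2.00e5 N/C.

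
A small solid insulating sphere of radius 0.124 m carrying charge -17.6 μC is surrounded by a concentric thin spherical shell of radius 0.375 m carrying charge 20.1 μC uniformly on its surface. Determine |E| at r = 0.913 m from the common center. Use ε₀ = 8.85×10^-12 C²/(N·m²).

Symmetry ⇒ E = E(r) r̂. Gaussian sphere of radius r = 0.913 m (r > 0.375 m, enclosing both).
Q_enc = (-17.6 μC) + (20.1 μC) = 2.50×10^-6 C.
Gauss's law: E·4πr² = Q_enc/ε₀.
E = |Q_enc|/(4πε₀r²) = (2.50e-6)/(4π·8.85×10^-12·(0.913)²) = 2.70e4 N/C.

E = 2.70×10^4 N/C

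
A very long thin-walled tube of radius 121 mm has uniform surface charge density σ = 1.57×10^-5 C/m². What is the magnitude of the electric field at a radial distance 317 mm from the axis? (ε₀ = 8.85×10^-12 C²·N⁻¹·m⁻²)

|E| ≈ 6.77×10^5 N/C

Choose a coaxial cylinder of radius r = 317 mm (arbitrary length L) as the Gaussian surface (r > 121 mm).
The whole shell is enclosed: λ_enc = σ·2πR = (1.57×10^-5)·2π·(0.121) = 1.194×10^-5 C/m.
Applying ∮E·dA = Q_enc/ε₀ with the end caps contributing no flux:
E = |λ_enc|/(2πε₀r) = (1.194×10^-5)/(2π·8.85×10^-12·0.317) = 6.77×10^5 N/C.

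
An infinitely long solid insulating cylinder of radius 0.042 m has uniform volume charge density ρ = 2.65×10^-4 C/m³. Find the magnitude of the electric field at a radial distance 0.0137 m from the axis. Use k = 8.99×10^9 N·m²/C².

|E| = 2.05×10^5 N/C

Coaxial Gaussian cylinder, radius r = 0.0137 m, length L (r < R).
Charge inside radius r per length L is ρ·πr²·L, so λ_enc = ρπr² = 1.563e-7 C/m.
By Gauss's law (flux through the curved wall only), E·2πrL = λ_enc L/ε₀.
E = 2k|λ_enc|/r = 2(8.99×10^9)(1.563e-7)/(0.0137) = 2.05×10^5 N/C.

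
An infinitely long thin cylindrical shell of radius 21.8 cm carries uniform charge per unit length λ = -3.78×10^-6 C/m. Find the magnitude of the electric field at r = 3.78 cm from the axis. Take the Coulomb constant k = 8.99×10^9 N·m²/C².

By cylindrical symmetry E is radial; use a coaxial Gaussian cylinder of radius 3.78 cm and length L (r < 21.8 cm, inside the shell).
No charge is enclosed, so Gauss's law gives E·2πrL = 0 ⇒ E = 0.

|E| = 0 V/m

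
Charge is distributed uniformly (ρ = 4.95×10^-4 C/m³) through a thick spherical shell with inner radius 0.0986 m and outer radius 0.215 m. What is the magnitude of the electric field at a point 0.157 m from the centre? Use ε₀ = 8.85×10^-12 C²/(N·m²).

Use a concentric Gaussian sphere at r = 0.157 m (within the shell material, 0.0986 m < r < 0.215 m).
Only the shell between 0.0986 m and r is enclosed: Q_enc = ρ·(4π/3)(r³ − a³) = (4.95e-4)·(4π/3)·((0.157)³ − (0.0986)³) = 6.036×10^-6 C.
Since E is radial and uniform over the Gaussian sphere, Φ = E·4πr² = Q_enc/ε₀.
E = |Q_enc|/(4πε₀r²) = (6.036e-6)/(4π·8.85×10^-12·(0.157)²) = 2.20×10^6 N/C.

E ≈ 2.20×10^6 N/C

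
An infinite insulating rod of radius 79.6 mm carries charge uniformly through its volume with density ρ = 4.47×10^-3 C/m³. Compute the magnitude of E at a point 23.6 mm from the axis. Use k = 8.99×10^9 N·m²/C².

E ≈ 5.96×10^6 V/m

Choose a coaxial cylinder of radius r = 23.6 mm (arbitrary length L) as the Gaussian surface (r < R).
Charge inside radius r per length L is ρ·πr²·L, so λ_enc = ρπr² = 7.821e-6 C/m.
Since E is radial and uniform over the curved surface, Φ = E·2πrL = Q_enc/ε₀ = λ_enc L/ε₀.
E = 2k|λ_enc|/r = 2(8.99×10^9)(7.821×10^-6)/(0.0236) = 5.96×10^6 N/C.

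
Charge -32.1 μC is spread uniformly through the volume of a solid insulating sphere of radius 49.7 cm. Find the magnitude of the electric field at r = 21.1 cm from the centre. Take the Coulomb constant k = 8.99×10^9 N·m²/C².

By spherical symmetry E is radial; choose a Gaussian sphere of radius r = 21.1 cm (r < R).
For a uniform sphere the enclosed fraction is (r/R)³, so Q_enc = (-32.1 μC)(0.211/0.497)³ = -2.456×10^-6 C.
By Gauss's law, ∮E·dA = E·4πr² = Q_enc/ε₀.
E = k|Q_enc|/r² = (8.99×10^9)(2.456e-6)/(0.211)² = 4.96e5 N/C.

E = 4.96e5 N/C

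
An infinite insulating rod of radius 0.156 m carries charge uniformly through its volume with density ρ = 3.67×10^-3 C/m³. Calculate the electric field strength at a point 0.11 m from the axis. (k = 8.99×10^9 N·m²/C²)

Choose a coaxial cylinder of radius r = 0.11 m (arbitrary length L) as the Gaussian surface (r < R).
Charge inside radius r per length L is ρ·πr²·L, so λ_enc = ρπr² = 1.395e-4 C/m.
Applying ∮E·dA = Q_enc/ε₀ with the end caps contributing no flux:
E = 2k|λ_enc|/r = 2(8.99×10^9)(1.395e-4)/(0.11) = 2.28e7 N/C.

2.28×10^7 V/m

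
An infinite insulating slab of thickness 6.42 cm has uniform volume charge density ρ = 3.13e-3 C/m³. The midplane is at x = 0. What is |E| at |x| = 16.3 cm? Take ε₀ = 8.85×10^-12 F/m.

1.14×10^7 N/C

The point |x| = 16.3 cm lies outside the slab (half-thickness 0.0321 m). A symmetric pillbox spanning the full slab encloses Q_enc = ρ·d·A.
Flux = 2EA ⇒ E = |ρ|d/(2ε₀), independent of distance outside.
E = (3.13×10^-3)(0.0642)/(2·8.85×10^-12) = 1.14e7 N/C.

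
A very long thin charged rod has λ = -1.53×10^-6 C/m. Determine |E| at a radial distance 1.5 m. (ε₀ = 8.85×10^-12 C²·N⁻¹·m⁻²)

By cylindrical symmetry E is radial; use a coaxial Gaussian cylinder of radius 1.5 m and length L.
Q_enc = λL, so λ_enc = -1.53×10^-6 C/m.
Since E is radial and uniform over the curved surface, Φ = E·2πrL = Q_enc/ε₀ = λ_enc L/ε₀.
E = |λ_enc|/(2πε₀r) = (1.53×10^-6)/(2π·8.85×10^-12·1.5) = 1.83e4 N/C.

E ≈ 1.83×10^4 N/C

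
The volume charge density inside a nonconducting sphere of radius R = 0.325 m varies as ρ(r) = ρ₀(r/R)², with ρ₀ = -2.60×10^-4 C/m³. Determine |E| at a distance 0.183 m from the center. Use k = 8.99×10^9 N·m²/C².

E ≈ 3.41×10^5 V/m

Symmetry ⇒ E = E(r) r̂. Gaussian sphere of radius r = 0.183 m (r < R).
Q_enc = ∫₀^r ρ(r')·4πr'² dr' = (4πρ₀/R²) ∫₀^r r'^4 dr' = 4πρ₀ r^5/(5·R²) = -1.27×10^-6 C.
Gauss's law: E·4πr² = Q_enc/ε₀.
E = k|Q_enc|/r² = (8.99×10^9)(1.27×10^-6)/(0.183)² = 3.41e5 N/C.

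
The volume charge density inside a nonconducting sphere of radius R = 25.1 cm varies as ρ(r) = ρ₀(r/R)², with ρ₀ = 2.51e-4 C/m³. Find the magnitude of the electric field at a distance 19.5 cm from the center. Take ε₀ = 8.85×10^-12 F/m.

E ≈ 6.68×10^5 N/C

Symmetry ⇒ E = E(r) r̂. Gaussian sphere of radius r = 19.5 cm (r < R).
Q_enc = ∫₀^r ρ(r')·4πr'² dr' = (4πρ₀/R²) ∫₀^r r'^4 dr' = 4πρ₀ r^5/(5·R²) = 2.823×10^-6 C.
By Gauss's law, ∮E·dA = E·4πr² = Q_enc/ε₀.
E = |Q_enc|/(4πε₀r²) = (2.823×10^-6)/(4π·8.85×10^-12·(0.195)²) = 6.68×10^5 N/C.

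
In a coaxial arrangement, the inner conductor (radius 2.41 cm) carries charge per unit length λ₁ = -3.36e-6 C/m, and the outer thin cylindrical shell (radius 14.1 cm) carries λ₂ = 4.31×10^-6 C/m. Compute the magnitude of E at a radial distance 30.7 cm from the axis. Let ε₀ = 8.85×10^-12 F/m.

Take a coaxial cylindrical Gaussian surface of radius r = 30.7 cm and length L (r > 14.1 cm, enclosing both).
λ_enc = λ₁ + λ₂ = (-3.36×10^-6) + (4.31e-6) = 9.50×10^-7 C/m.
Since E is radial and uniform over the curved surface, Φ = E·2πrL = Q_enc/ε₀ = λ_enc L/ε₀.
E = |λ_enc|/(2πε₀r) = (9.50×10^-7)/(2π·8.85×10^-12·0.307) = 5.56×10^4 N/C.

|E| = 5.56×10^4 V/m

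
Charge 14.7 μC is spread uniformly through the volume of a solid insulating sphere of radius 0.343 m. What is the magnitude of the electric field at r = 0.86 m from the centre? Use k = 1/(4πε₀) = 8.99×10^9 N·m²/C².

|E| ≈ 1.79×10^5 N/C

Symmetry ⇒ E = E(r) r̂. Gaussian sphere of radius r = 0.86 m (r > R, so the entire charge is enclosed).
Q_enc = 14.7 μC = 1.47×10^-5 C.
By Gauss's law, ∮E·dA = E·4πr² = Q_enc/ε₀.
E = k|Q_enc|/r² = (8.99×10^9)(1.47×10^-5)/(0.86)² = 1.79×10^5 N/C.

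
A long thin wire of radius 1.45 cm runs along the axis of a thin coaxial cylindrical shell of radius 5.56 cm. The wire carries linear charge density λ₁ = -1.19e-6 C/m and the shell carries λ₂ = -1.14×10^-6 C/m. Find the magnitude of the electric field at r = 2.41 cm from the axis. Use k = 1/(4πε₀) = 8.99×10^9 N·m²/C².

|E| = 8.88e5 V/m

Coaxial Gaussian cylinder, radius r = 2.41 cm, length L (between the conductors, 1.45 cm < r < 5.56 cm).
Only the inner wire is enclosed; the outer shell contributes nothing inside itself. λ_enc = λ₁ = -1.19e-6 C/m.
Since E is radial and uniform over the curved surface, Φ = E·2πrL = Q_enc/ε₀ = λ_enc L/ε₀.
E = 2k|λ_enc|/r = 2(8.99×10^9)(1.19e-6)/(0.0241) = 8.88×10^5 N/C.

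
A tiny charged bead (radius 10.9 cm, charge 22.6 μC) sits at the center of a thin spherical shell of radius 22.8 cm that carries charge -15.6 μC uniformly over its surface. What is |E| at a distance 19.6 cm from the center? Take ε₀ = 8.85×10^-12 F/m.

5.29e6 N/C

Use a concentric Gaussian sphere at r = 19.6 cm (between the bodies, 10.9 cm < r < 22.8 cm).
The shell at 22.8 cm lies outside the Gaussian surface, so Q_enc = 22.6 μC = 2.26×10^-5 C.
Gauss's law: E·4πr² = Q_enc/ε₀.
E = |Q_enc|/(4πε₀r²) = (2.26×10^-5)/(4π·8.85×10^-12·(0.196)²) = 5.29×10^6 N/C.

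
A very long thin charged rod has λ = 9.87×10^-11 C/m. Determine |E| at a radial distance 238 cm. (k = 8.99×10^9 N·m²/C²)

Choose a coaxial cylinder of radius r = 238 cm (arbitrary length L) as the Gaussian surface.
Q_enc = λL, so λ_enc = 9.87×10^-11 C/m.
Gauss's law: E·2πrL = λ_enc L/ε₀.
E = 2k|λ_enc|/r = 2(8.99×10^9)(9.87e-11)/(2.38) = 0.746 N/C.

0.746 N/C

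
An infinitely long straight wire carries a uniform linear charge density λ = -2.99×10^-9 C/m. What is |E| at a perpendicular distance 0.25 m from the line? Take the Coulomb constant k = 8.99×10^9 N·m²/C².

|E| ≈ 215 N/C

Take a coaxial cylindrical Gaussian surface of radius r = 0.25 m and length L.
Q_enc = λL, so λ_enc = -2.99×10^-9 C/m.
Gauss's law: E·2πrL = λ_enc L/ε₀.
E = 2k|λ_enc|/r = 2(8.99×10^9)(2.99×10^-9)/(0.25) = 215 N/C.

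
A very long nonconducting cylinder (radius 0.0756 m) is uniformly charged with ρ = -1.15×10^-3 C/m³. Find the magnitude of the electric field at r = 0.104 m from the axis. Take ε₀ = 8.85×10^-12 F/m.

Coaxial Gaussian cylinder, radius r = 0.104 m, length L (r > 0.0756 m, full cross-section enclosed).
λ_enc = ρ·πR² = (-1.15×10^-3)π(0.0756)² = -2.065×10^-5 C/m.
Since E is radial and uniform over the curved surface, Φ = E·2πrL = Q_enc/ε₀ = λ_enc L/ε₀.
E = |λ_enc|/(2πε₀r) = (2.065×10^-5)/(2π·8.85×10^-12·0.104) = 3.57×10^6 N/C.

E ≈ 3.57×10^6 N/C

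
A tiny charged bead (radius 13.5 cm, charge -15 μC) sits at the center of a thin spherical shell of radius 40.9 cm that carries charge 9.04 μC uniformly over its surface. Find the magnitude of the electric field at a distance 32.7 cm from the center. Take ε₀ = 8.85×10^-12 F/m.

Take a concentric spherical Gaussian surface of radius r = 32.7 cm (between the bodies, 13.5 cm < r < 40.9 cm).
The shell at 40.9 cm lies outside the Gaussian surface, so Q_enc = -15 μC = -1.50×10^-5 C.
By Gauss's law, ∮E·dA = E·4πr² = Q_enc/ε₀.
E = |Q_enc|/(4πε₀r²) = (1.50×10^-5)/(4π·8.85×10^-12·(0.327)²) = 1.26×10^6 N/C.

E = 1.26e6 N/C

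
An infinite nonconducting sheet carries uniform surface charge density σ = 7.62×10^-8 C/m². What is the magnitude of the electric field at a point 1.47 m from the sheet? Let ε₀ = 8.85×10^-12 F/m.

Choose a cylindrical pillbox piercing the sheet, end faces (area A) parallel to it.
Only the two end caps contribute flux: Φ = 2EA. With Q_enc = σA, Gauss's law gives E = |σ|/(2ε₀).
E = |σ|/(2ε₀) = (7.62e-8)/(2·8.85×10^-12) = 4.31×10^3 N/C.

|E| ≈ 4.31e3 N/C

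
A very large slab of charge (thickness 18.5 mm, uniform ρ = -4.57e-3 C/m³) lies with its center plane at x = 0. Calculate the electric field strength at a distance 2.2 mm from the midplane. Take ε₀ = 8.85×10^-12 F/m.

|E| = 1.14e6 N/C

By symmetry E is perpendicular to the slab. A Gaussian pillbox from −2.2 mm to +2.2 mm (face area A) lies entirely within the slab.
Q_enc = ρ·(2x)·A and flux = 2EA, so 2EA = 2ρxA/ε₀ ⇒ E = |ρ|x/ε₀.
E = (4.57×10^-3)(0.0022)/(8.85×10^-12) = 1.14×10^6 N/C.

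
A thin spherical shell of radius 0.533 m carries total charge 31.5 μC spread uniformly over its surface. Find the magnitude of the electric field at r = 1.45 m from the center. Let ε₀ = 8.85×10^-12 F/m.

Use a concentric Gaussian sphere at r = 1.45 m (r > 0.533 m).
The entire shell is enclosed: Q_enc = 3.15e-5 C.
Since E is radial and uniform over the Gaussian sphere, Φ = E·4πr² = Q_enc/ε₀.
E = |Q_enc|/(4πε₀r²) = (3.15e-5)/(4π·8.85×10^-12·(1.45)²) = 1.35e5 N/C.

E ≈ 1.35e5 V/m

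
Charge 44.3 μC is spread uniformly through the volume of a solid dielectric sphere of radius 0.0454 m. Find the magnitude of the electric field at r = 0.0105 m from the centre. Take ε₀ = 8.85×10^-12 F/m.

4.47×10^7 N/C

Use a concentric Gaussian sphere at r = 0.0105 m (r < R).
For a uniform sphere the enclosed fraction is (r/R)³, so Q_enc = (44.3 μC)(0.0105/0.0454)³ = 5.48×10^-7 C.
Gauss's law: E·4πr² = Q_enc/ε₀.
E = |Q_enc|/(4πε₀r²) = (5.48×10^-7)/(4π·8.85×10^-12·(0.0105)²) = 4.47e7 N/C.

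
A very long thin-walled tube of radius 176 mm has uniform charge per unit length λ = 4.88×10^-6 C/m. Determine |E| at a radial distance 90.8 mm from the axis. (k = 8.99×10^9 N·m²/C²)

|E| = 0 N/C

Take a coaxial cylindrical Gaussian surface of radius r = 90.8 mm and length L (r < 176 mm, inside the shell).
All the surface charge lies outside this cylinder: Q_enc = 0, hence E = 0.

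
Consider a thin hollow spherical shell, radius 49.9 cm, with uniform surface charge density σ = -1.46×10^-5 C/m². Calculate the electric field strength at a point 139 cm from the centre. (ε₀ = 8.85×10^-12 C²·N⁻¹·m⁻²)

Symmetry ⇒ E = E(r) r̂. Gaussian sphere of radius r = 139 cm (r > 49.9 cm).
The entire shell is enclosed: Q_enc = σ·4πR² = (-1.46×10^-5)·4π·(0.499)² = -4.568e-5 C.
Gauss's law: E·4πr² = Q_enc/ε₀.
E = |Q_enc|/(4πε₀r²) = (4.568×10^-5)/(4π·8.85×10^-12·(1.39)²) = 2.13e5 N/C.

2.13e5 N/C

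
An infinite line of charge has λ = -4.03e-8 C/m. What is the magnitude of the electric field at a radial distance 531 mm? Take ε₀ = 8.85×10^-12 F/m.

1.36×10^3 V/m

Coaxial Gaussian cylinder, radius r = 531 mm, length L.
Q_enc = λL, so λ_enc = -4.03×10^-8 C/m.
Since E is radial and uniform over the curved surface, Φ = E·2πrL = Q_enc/ε₀ = λ_enc L/ε₀.
E = |λ_enc|/(2πε₀r) = (4.03×10^-8)/(2π·8.85×10^-12·0.531) = 1.36×10^3 N/C.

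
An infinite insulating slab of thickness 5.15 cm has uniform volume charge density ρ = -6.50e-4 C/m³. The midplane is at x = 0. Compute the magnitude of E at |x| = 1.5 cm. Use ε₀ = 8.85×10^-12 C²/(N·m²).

E ≈ 1.10e6 N/C

By symmetry E is perpendicular to the slab. A Gaussian pillbox from −1.5 cm to +1.5 cm (face area A) lies entirely within the slab.
Q_enc = ρ·(2x)·A and flux = 2EA, so 2EA = 2ρxA/ε₀ ⇒ E = |ρ|x/ε₀.
E = (6.50×10^-4)(0.015)/(8.85×10^-12) = 1.10e6 N/C.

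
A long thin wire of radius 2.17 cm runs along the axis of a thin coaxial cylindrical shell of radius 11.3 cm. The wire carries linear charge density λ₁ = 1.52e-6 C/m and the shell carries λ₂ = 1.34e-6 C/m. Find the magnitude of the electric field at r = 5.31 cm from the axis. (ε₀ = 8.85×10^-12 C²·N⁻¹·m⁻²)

Choose a coaxial cylinder of radius r = 5.31 cm (arbitrary length L) as the Gaussian surface (between the conductors, 2.17 cm < r < 11.3 cm).
Only the inner wire is enclosed; the outer shell contributes nothing inside itself. λ_enc = λ₁ = 1.52×10^-6 C/m.
Gauss's law: E·2πrL = λ_enc L/ε₀.
E = |λ_enc|/(2πε₀r) = (1.52×10^-6)/(2π·8.85×10^-12·0.0531) = 5.15×10^5 N/C.

|E| ≈ 5.15e5 N/C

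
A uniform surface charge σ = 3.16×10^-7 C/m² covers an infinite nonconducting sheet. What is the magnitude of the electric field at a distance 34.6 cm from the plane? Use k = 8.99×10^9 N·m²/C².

|E| = 1.78e4 N/C

Choose a cylindrical pillbox piercing the sheet, end faces (area A) parallel to it.
Flux Φ = 2EA and Q_enc = σA, so 2EA = σA/ε₀ ⇒ E = |σ|/(2ε₀), independent of distance.
E = 2πk|σ| = 2π(8.99×10^9)(3.16×10^-7) = 1.78×10^4 N/C.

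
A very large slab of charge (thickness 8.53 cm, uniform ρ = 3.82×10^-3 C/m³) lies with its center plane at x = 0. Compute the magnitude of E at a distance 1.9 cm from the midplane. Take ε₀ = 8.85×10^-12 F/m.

By symmetry E is perpendicular to the slab. A Gaussian pillbox from −1.9 cm to +1.9 cm (face area A) lies entirely within the slab.
Q_enc = ρ·(2x)·A and flux = 2EA, so 2EA = 2ρxA/ε₀ ⇒ E = |ρ|x/ε₀.
E = (3.82e-3)(0.019)/(8.85×10^-12) = 8.20×10^6 N/C.

8.20×10^6 N/C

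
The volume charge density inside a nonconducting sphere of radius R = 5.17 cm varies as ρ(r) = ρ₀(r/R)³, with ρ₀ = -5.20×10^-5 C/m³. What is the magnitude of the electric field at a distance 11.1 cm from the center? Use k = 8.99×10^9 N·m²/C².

|E| = 1.10×10^4 V/m

Use a concentric Gaussian sphere at r = 11.1 cm (r > R, all charge enclosed).
Q_enc = 4π ∫₀^R ρ₀(r'/R)^3 r'² dr' = 4πρ₀R³/6 = -1.505e-8 C.
Gauss's law: E·4πr² = Q_enc/ε₀.
E = k|Q_enc|/r² = (8.99×10^9)(1.505×10^-8)/(0.111)² = 1.10e4 N/C.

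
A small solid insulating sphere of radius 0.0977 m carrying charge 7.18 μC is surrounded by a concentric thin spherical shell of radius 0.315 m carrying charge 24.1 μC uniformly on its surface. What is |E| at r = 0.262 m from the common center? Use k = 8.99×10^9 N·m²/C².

|E| ≈ 9.40×10^5 N/C

Take a concentric spherical Gaussian surface of radius r = 0.262 m (between the bodies, 0.0977 m < r < 0.315 m).
The shell at 0.315 m lies outside the Gaussian surface, so Q_enc = 7.18 μC = 7.18×10^-6 C.
Applying ∮E·dA = Q_enc/ε₀ with Φ = E(4πr²):
E = k|Q_enc|/r² = (8.99×10^9)(7.18e-6)/(0.262)² = 9.40e5 N/C.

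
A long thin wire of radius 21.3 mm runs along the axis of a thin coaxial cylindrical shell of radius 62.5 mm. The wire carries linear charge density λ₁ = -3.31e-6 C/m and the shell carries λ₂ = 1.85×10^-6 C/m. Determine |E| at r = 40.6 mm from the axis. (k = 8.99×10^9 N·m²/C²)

1.47e6 N/C

Coaxial Gaussian cylinder, radius r = 40.6 mm, length L (between the conductors, 21.3 mm < r < 62.5 mm).
The shell at 62.5 mm lies outside the Gaussian surface, so λ_enc = λ₁ = -3.31×10^-6 C/m.
Since E is radial and uniform over the curved surface, Φ = E·2πrL = Q_enc/ε₀ = λ_enc L/ε₀.
E = 2k|λ_enc|/r = 2(8.99×10^9)(3.31×10^-6)/(0.0406) = 1.47e6 N/C.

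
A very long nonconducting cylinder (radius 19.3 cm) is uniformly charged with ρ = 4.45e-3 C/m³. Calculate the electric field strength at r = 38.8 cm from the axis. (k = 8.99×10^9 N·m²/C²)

Choose a coaxial cylinder of radius r = 38.8 cm (arbitrary length L) as the Gaussian surface (r > 19.3 cm, full cross-section enclosed).
λ_enc = ρ·πR² = (4.45×10^-3)π(0.193)² = 5.207×10^-4 C/m.
Since E is radial and uniform over the curved surface, Φ = E·2πrL = Q_enc/ε₀ = λ_enc L/ε₀.
E = 2k|λ_enc|/r = 2(8.99×10^9)(5.207e-4)/(0.388) = 2.41e7 N/C.

|E| = 2.41×10^7 N/C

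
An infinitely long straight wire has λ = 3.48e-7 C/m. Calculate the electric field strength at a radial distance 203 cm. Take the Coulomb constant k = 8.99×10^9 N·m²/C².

3.08×10^3 V/m

Take a coaxial cylindrical Gaussian surface of radius r = 203 cm and length L.
Q_enc = λL, so λ_enc = 3.48×10^-7 C/m.
Since E is radial and uniform over the curved surface, Φ = E·2πrL = Q_enc/ε₀ = λ_enc L/ε₀.
E = 2k|λ_enc|/r = 2(8.99×10^9)(3.48×10^-7)/(2.03) = 3.08e3 N/C.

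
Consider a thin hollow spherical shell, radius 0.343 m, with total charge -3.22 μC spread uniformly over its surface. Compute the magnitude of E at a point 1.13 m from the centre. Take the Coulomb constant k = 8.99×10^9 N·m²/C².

By spherical symmetry E is radial; choose a Gaussian sphere of radius r = 1.13 m (r > 0.343 m).
The entire shell is enclosed: Q_enc = -3.22×10^-6 C.
Applying ∮E·dA = Q_enc/ε₀ with Φ = E(4πr²):
E = k|Q_enc|/r² = (8.99×10^9)(3.22×10^-6)/(1.13)² = 2.27×10^4 N/C.

2.27×10^4 V/m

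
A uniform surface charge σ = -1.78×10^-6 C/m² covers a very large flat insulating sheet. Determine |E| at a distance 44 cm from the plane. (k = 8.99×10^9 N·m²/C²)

By planar symmetry E is perpendicular to the sheet and uniform; use a Gaussian pillbox with flat faces of area A on each side of the sheet.
Only the two end caps contribute flux: Φ = 2EA. With Q_enc = σA, Gauss's law gives E = |σ|/(2ε₀).
E = 2πk|σ| = 2π(8.99×10^9)(1.78×10^-6) = 1.01×10^5 N/C.

E = 1.01×10^5 N/C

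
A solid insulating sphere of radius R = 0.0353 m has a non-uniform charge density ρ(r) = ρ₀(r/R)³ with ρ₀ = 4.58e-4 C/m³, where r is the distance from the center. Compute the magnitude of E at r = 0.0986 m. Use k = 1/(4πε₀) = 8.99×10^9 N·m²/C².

By spherical symmetry E is radial; choose a Gaussian sphere of radius r = 0.0986 m (r > R, all charge enclosed).
Q_enc = 4π ∫₀^R ρ₀(r'/R)^3 r'² dr' = 4πρ₀R³/6 = 4.219×10^-8 C.
Applying ∮E·dA = Q_enc/ε₀ with Φ = E(4πr²):
E = k|Q_enc|/r² = (8.99×10^9)(4.219e-8)/(0.0986)² = 3.90×10^4 N/C.

|E| ≈ 3.90e4 N/C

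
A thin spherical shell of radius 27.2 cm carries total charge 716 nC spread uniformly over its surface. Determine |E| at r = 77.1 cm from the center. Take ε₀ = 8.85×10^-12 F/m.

By spherical symmetry E is radial; choose a Gaussian sphere of radius r = 77.1 cm (r > 27.2 cm).
The entire shell is enclosed: Q_enc = 7.16e-7 C.
Since E is radial and uniform over the Gaussian sphere, Φ = E·4πr² = Q_enc/ε₀.
E = |Q_enc|/(4πε₀r²) = (7.16×10^-7)/(4π·8.85×10^-12·(0.771)²) = 1.08e4 N/C.

E = 1.08×10^4 N/C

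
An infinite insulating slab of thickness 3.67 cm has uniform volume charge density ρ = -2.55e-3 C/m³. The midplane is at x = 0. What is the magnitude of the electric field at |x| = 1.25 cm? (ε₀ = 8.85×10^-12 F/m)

By symmetry E is perpendicular to the slab. A Gaussian pillbox from −1.25 cm to +1.25 cm (face area A) lies entirely within the slab.
Q_enc = ρ·(2x)·A and flux = 2EA, so 2EA = 2ρxA/ε₀ ⇒ E = |ρ|x/ε₀.
E = (2.55×10^-3)(0.0125)/(8.85×10^-12) = 3.60e6 N/C.

E ≈ 3.60e6 N/C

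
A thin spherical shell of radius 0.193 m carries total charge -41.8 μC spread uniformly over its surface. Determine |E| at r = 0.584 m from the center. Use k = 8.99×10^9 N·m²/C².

By spherical symmetry E is radial; choose a Gaussian sphere of radius r = 0.584 m (r > 0.193 m).
The entire shell is enclosed: Q_enc = -4.18×10^-5 C.
Applying ∮E·dA = Q_enc/ε₀ with Φ = E(4πr²):
E = k|Q_enc|/r² = (8.99×10^9)(4.18e-5)/(0.584)² = 1.10×10^6 N/C.

E = 1.10×10^6 N/C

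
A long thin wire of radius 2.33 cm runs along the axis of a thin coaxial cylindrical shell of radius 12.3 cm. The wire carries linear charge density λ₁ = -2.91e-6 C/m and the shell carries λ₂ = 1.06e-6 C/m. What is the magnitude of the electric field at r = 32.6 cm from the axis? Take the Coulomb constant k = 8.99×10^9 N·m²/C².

E = 1.02×10^5 N/C

Choose a coaxial cylinder of radius r = 32.6 cm (arbitrary length L) as the Gaussian surface (r > 12.3 cm, enclosing both).
λ_enc = λ₁ + λ₂ = (-2.91e-6) + (1.06e-6) = -1.85e-6 C/m.
By Gauss's law (flux through the curved wall only), E·2πrL = λ_enc L/ε₀.
E = 2k|λ_enc|/r = 2(8.99×10^9)(1.85×10^-6)/(0.326) = 1.02×10^5 N/C.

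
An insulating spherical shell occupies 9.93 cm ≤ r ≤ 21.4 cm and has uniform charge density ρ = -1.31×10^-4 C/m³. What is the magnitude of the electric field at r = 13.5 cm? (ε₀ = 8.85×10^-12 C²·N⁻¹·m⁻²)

Use a concentric Gaussian sphere at r = 13.5 cm (within the shell material, 9.93 cm < r < 21.4 cm).
Only the shell between 9.93 cm and r is enclosed: Q_enc = ρ·(4π/3)(r³ − a³) = (-1.31e-4)·(4π/3)·((0.135)³ − (0.0993)³) = -8.128×10^-7 C.
Applying ∮E·dA = Q_enc/ε₀ with Φ = E(4πr²):
E = |Q_enc|/(4πε₀r²) = (8.128×10^-7)/(4π·8.85×10^-12·(0.135)²) = 4.01e5 N/C.

E = 4.01×10^5 N/C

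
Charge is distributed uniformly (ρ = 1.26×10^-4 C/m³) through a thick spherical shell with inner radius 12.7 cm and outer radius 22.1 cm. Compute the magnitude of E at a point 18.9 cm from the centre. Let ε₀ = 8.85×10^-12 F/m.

By spherical symmetry E is radial; choose a Gaussian sphere of radius r = 18.9 cm (within the shell material, 12.7 cm < r < 22.1 cm).
Only the shell between 12.7 cm and r is enclosed: Q_enc = ρ·(4π/3)(r³ − a³) = (1.26×10^-4)·(4π/3)·((0.189)³ − (0.127)³) = 2.482e-6 C.
Since E is radial and uniform over the Gaussian sphere, Φ = E·4πr² = Q_enc/ε₀.
E = |Q_enc|/(4πε₀r²) = (2.482×10^-6)/(4π·8.85×10^-12·(0.189)²) = 6.25e5 N/C.

E ≈ 6.25×10^5 N/C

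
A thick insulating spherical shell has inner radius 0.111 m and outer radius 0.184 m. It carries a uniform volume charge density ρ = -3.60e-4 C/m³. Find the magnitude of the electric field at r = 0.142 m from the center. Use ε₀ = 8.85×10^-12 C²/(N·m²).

E ≈ 1.01×10^6 V/m

Use a concentric Gaussian sphere at r = 0.142 m (within the shell material, 0.111 m < r < 0.184 m).
Only the shell between 0.111 m and r is enclosed: Q_enc = ρ·(4π/3)(r³ − a³) = (-3.60×10^-4)·(4π/3)·((0.142)³ − (0.111)³) = -2.255e-6 C.
Since E is radial and uniform over the Gaussian sphere, Φ = E·4πr² = Q_enc/ε₀.
E = |Q_enc|/(4πε₀r²) = (2.255e-6)/(4π·8.85×10^-12·(0.142)²) = 1.01×10^6 N/C.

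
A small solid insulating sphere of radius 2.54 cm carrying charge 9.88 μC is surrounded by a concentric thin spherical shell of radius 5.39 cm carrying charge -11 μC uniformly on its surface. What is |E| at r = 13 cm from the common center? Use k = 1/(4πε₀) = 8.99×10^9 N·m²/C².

Use a concentric Gaussian sphere at r = 13 cm (r > 5.39 cm, enclosing both).
Q_enc = (9.88 μC) + (-11 μC) = -1.12e-6 C.
Applying ∮E·dA = Q_enc/ε₀ with Φ = E(4πr²):
E = k|Q_enc|/r² = (8.99×10^9)(1.12e-6)/(0.13)² = 5.96×10^5 N/C.

5.96×10^5 N/C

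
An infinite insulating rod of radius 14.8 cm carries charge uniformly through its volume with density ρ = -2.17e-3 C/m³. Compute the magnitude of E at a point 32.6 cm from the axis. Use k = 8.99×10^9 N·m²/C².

Coaxial Gaussian cylinder, radius r = 32.6 cm, length L (r > 14.8 cm, full cross-section enclosed).
λ_enc = ρ·πR² = (-2.17×10^-3)π(0.148)² = -1.493e-4 C/m.
Since E is radial and uniform over the curved surface, Φ = E·2πrL = Q_enc/ε₀ = λ_enc L/ε₀.
E = 2k|λ_enc|/r = 2(8.99×10^9)(1.493×10^-4)/(0.326) = 8.24×10^6 N/C.

|E| = 8.24×10^6 N/C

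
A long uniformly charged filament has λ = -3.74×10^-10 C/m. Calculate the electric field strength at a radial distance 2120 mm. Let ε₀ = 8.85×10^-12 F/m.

By cylindrical symmetry E is radial; use a coaxial Gaussian cylinder of radius 2120 mm and length L.
Q_enc = λL, so λ_enc = -3.74×10^-10 C/m.
By Gauss's law (flux through the curved wall only), E·2πrL = λ_enc L/ε₀.
E = |λ_enc|/(2πε₀r) = (3.74e-10)/(2π·8.85×10^-12·2.12) = 3.17 N/C.

|E| = 3.17 V/m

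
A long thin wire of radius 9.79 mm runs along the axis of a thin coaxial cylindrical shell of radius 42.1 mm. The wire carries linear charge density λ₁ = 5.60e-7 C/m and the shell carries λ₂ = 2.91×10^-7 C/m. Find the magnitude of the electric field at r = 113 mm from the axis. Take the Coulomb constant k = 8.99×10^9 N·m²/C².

|E| ≈ 1.35×10^5 N/C

By cylindrical symmetry E is radial; use a coaxial Gaussian cylinder of radius 113 mm and length L (r > 42.1 mm, enclosing both).
λ_enc = λ₁ + λ₂ = (5.60×10^-7) + (2.91×10^-7) = 8.51×10^-7 C/m.
Since E is radial and uniform over the curved surface, Φ = E·2πrL = Q_enc/ε₀ = λ_enc L/ε₀.
E = 2k|λ_enc|/r = 2(8.99×10^9)(8.51e-7)/(0.113) = 1.35e5 N/C.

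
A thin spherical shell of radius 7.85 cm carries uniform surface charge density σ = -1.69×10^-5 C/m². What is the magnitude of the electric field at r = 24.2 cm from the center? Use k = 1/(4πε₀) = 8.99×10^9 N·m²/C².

|E| ≈ 2.01×10^5 N/C

By spherical symmetry E is radial; choose a Gaussian sphere of radius r = 24.2 cm (r > 7.85 cm).
The entire shell is enclosed: Q_enc = σ·4πR² = (-1.69×10^-5)·4π·(0.0785)² = -1.309e-6 C.
Applying ∮E·dA = Q_enc/ε₀ with Φ = E(4πr²):
E = k|Q_enc|/r² = (8.99×10^9)(1.309×10^-6)/(0.242)² = 2.01×10^5 N/C.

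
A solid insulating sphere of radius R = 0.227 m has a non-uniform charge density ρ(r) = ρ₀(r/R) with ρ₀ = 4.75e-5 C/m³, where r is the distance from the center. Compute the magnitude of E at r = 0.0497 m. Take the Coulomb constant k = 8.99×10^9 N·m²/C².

|E| = 1.46×10^4 N/C

Symmetry ⇒ E = E(r) r̂. Gaussian sphere of radius r = 0.0497 m (r < R).
Integrate the density: Q_enc = 4π ∫₀^r ρ₀(r'/R)^1 r'² dr' = 4πρ₀ r^4/(4·R) = 4.011×10^-9 C.
Since E is radial and uniform over the Gaussian sphere, Φ = E·4πr² = Q_enc/ε₀.
E = k|Q_enc|/r² = (8.99×10^9)(4.011e-9)/(0.0497)² = 1.46×10^4 N/C.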